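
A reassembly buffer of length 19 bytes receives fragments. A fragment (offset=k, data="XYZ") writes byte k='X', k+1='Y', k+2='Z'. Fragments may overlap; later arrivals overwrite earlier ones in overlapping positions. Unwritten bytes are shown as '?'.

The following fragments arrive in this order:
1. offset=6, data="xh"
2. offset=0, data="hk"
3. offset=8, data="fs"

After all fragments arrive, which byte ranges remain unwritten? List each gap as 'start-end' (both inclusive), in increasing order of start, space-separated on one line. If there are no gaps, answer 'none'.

Answer: 2-5 10-18

Derivation:
Fragment 1: offset=6 len=2
Fragment 2: offset=0 len=2
Fragment 3: offset=8 len=2
Gaps: 2-5 10-18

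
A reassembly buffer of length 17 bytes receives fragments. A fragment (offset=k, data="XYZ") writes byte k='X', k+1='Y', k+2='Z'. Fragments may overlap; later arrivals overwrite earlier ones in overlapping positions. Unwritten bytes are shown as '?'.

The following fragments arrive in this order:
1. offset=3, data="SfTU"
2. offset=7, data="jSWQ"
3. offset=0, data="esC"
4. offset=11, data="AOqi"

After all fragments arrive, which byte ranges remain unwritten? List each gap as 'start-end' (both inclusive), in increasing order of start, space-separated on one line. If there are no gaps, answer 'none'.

Answer: 15-16

Derivation:
Fragment 1: offset=3 len=4
Fragment 2: offset=7 len=4
Fragment 3: offset=0 len=3
Fragment 4: offset=11 len=4
Gaps: 15-16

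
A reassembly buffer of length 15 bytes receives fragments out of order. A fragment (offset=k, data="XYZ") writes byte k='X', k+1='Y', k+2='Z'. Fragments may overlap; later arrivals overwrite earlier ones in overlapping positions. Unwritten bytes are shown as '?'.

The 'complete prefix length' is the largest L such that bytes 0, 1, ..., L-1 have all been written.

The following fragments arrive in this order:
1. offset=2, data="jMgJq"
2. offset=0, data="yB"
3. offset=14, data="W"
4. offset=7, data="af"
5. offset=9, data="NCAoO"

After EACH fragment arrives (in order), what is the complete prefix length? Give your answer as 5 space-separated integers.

Answer: 0 7 7 9 15

Derivation:
Fragment 1: offset=2 data="jMgJq" -> buffer=??jMgJq???????? -> prefix_len=0
Fragment 2: offset=0 data="yB" -> buffer=yBjMgJq???????? -> prefix_len=7
Fragment 3: offset=14 data="W" -> buffer=yBjMgJq???????W -> prefix_len=7
Fragment 4: offset=7 data="af" -> buffer=yBjMgJqaf?????W -> prefix_len=9
Fragment 5: offset=9 data="NCAoO" -> buffer=yBjMgJqafNCAoOW -> prefix_len=15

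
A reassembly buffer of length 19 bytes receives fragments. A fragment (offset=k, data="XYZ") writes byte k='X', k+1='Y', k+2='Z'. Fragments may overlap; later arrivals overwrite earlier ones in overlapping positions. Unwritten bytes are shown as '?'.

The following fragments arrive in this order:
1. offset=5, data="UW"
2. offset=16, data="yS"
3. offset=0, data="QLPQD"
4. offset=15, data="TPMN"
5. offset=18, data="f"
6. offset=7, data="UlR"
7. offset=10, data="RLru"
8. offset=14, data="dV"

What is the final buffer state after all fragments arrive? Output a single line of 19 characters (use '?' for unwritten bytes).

Fragment 1: offset=5 data="UW" -> buffer=?????UW????????????
Fragment 2: offset=16 data="yS" -> buffer=?????UW?????????yS?
Fragment 3: offset=0 data="QLPQD" -> buffer=QLPQDUW?????????yS?
Fragment 4: offset=15 data="TPMN" -> buffer=QLPQDUW????????TPMN
Fragment 5: offset=18 data="f" -> buffer=QLPQDUW????????TPMf
Fragment 6: offset=7 data="UlR" -> buffer=QLPQDUWUlR?????TPMf
Fragment 7: offset=10 data="RLru" -> buffer=QLPQDUWUlRRLru?TPMf
Fragment 8: offset=14 data="dV" -> buffer=QLPQDUWUlRRLrudVPMf

Answer: QLPQDUWUlRRLrudVPMf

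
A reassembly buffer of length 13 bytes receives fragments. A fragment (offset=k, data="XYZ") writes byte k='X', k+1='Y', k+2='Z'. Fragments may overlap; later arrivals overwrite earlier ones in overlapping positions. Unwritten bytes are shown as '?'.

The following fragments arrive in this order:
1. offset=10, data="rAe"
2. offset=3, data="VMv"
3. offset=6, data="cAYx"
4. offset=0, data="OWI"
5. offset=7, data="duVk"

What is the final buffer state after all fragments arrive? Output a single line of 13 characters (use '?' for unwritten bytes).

Answer: OWIVMvcduVkAe

Derivation:
Fragment 1: offset=10 data="rAe" -> buffer=??????????rAe
Fragment 2: offset=3 data="VMv" -> buffer=???VMv????rAe
Fragment 3: offset=6 data="cAYx" -> buffer=???VMvcAYxrAe
Fragment 4: offset=0 data="OWI" -> buffer=OWIVMvcAYxrAe
Fragment 5: offset=7 data="duVk" -> buffer=OWIVMvcduVkAe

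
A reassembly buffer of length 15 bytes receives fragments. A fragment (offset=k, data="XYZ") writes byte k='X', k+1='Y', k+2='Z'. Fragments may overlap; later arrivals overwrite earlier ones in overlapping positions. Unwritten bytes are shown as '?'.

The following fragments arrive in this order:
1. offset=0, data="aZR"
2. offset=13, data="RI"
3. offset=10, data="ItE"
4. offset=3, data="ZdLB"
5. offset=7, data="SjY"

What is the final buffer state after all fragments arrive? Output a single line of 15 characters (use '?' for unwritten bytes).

Fragment 1: offset=0 data="aZR" -> buffer=aZR????????????
Fragment 2: offset=13 data="RI" -> buffer=aZR??????????RI
Fragment 3: offset=10 data="ItE" -> buffer=aZR???????ItERI
Fragment 4: offset=3 data="ZdLB" -> buffer=aZRZdLB???ItERI
Fragment 5: offset=7 data="SjY" -> buffer=aZRZdLBSjYItERI

Answer: aZRZdLBSjYItERI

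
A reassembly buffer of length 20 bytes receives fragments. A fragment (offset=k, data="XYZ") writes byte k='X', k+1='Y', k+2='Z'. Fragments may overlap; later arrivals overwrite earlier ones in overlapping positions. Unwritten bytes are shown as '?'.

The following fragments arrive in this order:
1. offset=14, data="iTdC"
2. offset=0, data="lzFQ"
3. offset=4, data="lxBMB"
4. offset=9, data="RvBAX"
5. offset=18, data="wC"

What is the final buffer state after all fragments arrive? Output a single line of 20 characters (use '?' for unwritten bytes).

Fragment 1: offset=14 data="iTdC" -> buffer=??????????????iTdC??
Fragment 2: offset=0 data="lzFQ" -> buffer=lzFQ??????????iTdC??
Fragment 3: offset=4 data="lxBMB" -> buffer=lzFQlxBMB?????iTdC??
Fragment 4: offset=9 data="RvBAX" -> buffer=lzFQlxBMBRvBAXiTdC??
Fragment 5: offset=18 data="wC" -> buffer=lzFQlxBMBRvBAXiTdCwC

Answer: lzFQlxBMBRvBAXiTdCwC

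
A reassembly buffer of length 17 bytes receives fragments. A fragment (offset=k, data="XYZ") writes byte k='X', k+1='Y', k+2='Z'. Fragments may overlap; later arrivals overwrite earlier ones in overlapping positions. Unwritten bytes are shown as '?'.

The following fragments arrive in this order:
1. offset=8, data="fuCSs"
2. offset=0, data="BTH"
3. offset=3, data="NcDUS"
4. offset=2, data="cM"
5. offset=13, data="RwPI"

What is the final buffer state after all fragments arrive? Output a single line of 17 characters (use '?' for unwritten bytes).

Answer: BTcMcDUSfuCSsRwPI

Derivation:
Fragment 1: offset=8 data="fuCSs" -> buffer=????????fuCSs????
Fragment 2: offset=0 data="BTH" -> buffer=BTH?????fuCSs????
Fragment 3: offset=3 data="NcDUS" -> buffer=BTHNcDUSfuCSs????
Fragment 4: offset=2 data="cM" -> buffer=BTcMcDUSfuCSs????
Fragment 5: offset=13 data="RwPI" -> buffer=BTcMcDUSfuCSsRwPI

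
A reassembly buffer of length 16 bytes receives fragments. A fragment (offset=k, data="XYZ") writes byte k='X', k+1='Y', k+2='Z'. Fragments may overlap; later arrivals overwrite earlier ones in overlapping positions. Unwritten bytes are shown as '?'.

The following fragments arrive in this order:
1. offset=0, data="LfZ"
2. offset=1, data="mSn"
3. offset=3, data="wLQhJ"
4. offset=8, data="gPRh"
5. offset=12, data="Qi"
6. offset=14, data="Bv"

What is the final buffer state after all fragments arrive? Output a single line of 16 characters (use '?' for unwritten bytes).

Fragment 1: offset=0 data="LfZ" -> buffer=LfZ?????????????
Fragment 2: offset=1 data="mSn" -> buffer=LmSn????????????
Fragment 3: offset=3 data="wLQhJ" -> buffer=LmSwLQhJ????????
Fragment 4: offset=8 data="gPRh" -> buffer=LmSwLQhJgPRh????
Fragment 5: offset=12 data="Qi" -> buffer=LmSwLQhJgPRhQi??
Fragment 6: offset=14 data="Bv" -> buffer=LmSwLQhJgPRhQiBv

Answer: LmSwLQhJgPRhQiBv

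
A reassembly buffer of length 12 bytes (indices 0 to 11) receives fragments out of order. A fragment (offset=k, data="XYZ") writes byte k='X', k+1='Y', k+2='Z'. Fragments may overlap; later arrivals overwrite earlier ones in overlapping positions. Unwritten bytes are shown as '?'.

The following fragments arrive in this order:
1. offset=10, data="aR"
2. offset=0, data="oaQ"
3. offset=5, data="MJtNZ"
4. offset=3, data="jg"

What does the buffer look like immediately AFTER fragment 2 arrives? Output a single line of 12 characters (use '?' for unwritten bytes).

Fragment 1: offset=10 data="aR" -> buffer=??????????aR
Fragment 2: offset=0 data="oaQ" -> buffer=oaQ???????aR

Answer: oaQ???????aR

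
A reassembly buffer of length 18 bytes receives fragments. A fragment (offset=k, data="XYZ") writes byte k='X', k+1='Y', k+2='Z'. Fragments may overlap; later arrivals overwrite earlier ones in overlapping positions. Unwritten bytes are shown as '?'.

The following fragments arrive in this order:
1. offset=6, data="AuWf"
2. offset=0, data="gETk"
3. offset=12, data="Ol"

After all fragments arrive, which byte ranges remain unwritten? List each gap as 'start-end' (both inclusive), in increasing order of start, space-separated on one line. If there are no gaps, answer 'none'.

Fragment 1: offset=6 len=4
Fragment 2: offset=0 len=4
Fragment 3: offset=12 len=2
Gaps: 4-5 10-11 14-17

Answer: 4-5 10-11 14-17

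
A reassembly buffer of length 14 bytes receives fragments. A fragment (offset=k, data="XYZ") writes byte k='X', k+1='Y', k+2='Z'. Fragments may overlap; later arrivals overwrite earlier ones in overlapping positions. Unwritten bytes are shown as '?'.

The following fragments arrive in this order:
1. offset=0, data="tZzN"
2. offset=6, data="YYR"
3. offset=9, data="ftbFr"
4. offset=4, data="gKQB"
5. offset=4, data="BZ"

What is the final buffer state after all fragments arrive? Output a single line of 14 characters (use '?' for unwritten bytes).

Fragment 1: offset=0 data="tZzN" -> buffer=tZzN??????????
Fragment 2: offset=6 data="YYR" -> buffer=tZzN??YYR?????
Fragment 3: offset=9 data="ftbFr" -> buffer=tZzN??YYRftbFr
Fragment 4: offset=4 data="gKQB" -> buffer=tZzNgKQBRftbFr
Fragment 5: offset=4 data="BZ" -> buffer=tZzNBZQBRftbFr

Answer: tZzNBZQBRftbFr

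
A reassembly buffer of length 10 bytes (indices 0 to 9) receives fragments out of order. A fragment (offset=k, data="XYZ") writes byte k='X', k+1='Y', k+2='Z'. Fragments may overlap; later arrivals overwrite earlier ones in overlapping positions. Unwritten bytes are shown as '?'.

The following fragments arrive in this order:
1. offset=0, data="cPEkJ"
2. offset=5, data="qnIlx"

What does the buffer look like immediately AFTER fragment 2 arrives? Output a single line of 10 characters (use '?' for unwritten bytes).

Answer: cPEkJqnIlx

Derivation:
Fragment 1: offset=0 data="cPEkJ" -> buffer=cPEkJ?????
Fragment 2: offset=5 data="qnIlx" -> buffer=cPEkJqnIlx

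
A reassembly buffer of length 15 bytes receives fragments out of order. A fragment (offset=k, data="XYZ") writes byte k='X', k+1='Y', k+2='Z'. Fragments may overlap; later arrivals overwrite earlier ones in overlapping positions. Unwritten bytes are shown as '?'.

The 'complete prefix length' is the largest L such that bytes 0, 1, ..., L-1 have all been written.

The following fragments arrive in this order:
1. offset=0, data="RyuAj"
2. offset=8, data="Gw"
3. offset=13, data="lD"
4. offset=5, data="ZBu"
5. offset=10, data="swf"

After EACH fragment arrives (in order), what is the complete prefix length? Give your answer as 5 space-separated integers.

Fragment 1: offset=0 data="RyuAj" -> buffer=RyuAj?????????? -> prefix_len=5
Fragment 2: offset=8 data="Gw" -> buffer=RyuAj???Gw????? -> prefix_len=5
Fragment 3: offset=13 data="lD" -> buffer=RyuAj???Gw???lD -> prefix_len=5
Fragment 4: offset=5 data="ZBu" -> buffer=RyuAjZBuGw???lD -> prefix_len=10
Fragment 5: offset=10 data="swf" -> buffer=RyuAjZBuGwswflD -> prefix_len=15

Answer: 5 5 5 10 15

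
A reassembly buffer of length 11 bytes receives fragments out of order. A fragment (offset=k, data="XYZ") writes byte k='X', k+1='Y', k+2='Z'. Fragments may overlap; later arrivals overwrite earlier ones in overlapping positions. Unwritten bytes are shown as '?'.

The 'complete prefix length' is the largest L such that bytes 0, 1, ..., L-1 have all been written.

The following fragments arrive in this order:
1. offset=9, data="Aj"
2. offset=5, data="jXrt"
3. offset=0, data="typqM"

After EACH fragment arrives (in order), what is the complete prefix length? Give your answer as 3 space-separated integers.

Fragment 1: offset=9 data="Aj" -> buffer=?????????Aj -> prefix_len=0
Fragment 2: offset=5 data="jXrt" -> buffer=?????jXrtAj -> prefix_len=0
Fragment 3: offset=0 data="typqM" -> buffer=typqMjXrtAj -> prefix_len=11

Answer: 0 0 11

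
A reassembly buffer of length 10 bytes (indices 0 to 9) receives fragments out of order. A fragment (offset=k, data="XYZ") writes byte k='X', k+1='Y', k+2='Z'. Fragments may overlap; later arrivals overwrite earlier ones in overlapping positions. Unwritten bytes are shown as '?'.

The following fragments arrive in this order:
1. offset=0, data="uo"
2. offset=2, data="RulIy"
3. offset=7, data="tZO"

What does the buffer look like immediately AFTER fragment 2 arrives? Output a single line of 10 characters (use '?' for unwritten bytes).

Fragment 1: offset=0 data="uo" -> buffer=uo????????
Fragment 2: offset=2 data="RulIy" -> buffer=uoRulIy???

Answer: uoRulIy???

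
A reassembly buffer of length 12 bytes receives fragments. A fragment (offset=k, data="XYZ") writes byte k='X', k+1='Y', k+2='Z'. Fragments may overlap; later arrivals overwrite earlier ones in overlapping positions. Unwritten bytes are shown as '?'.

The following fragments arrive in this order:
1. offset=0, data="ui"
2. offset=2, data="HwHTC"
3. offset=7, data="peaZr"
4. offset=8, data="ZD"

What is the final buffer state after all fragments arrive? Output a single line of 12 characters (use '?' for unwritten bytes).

Answer: uiHwHTCpZDZr

Derivation:
Fragment 1: offset=0 data="ui" -> buffer=ui??????????
Fragment 2: offset=2 data="HwHTC" -> buffer=uiHwHTC?????
Fragment 3: offset=7 data="peaZr" -> buffer=uiHwHTCpeaZr
Fragment 4: offset=8 data="ZD" -> buffer=uiHwHTCpZDZr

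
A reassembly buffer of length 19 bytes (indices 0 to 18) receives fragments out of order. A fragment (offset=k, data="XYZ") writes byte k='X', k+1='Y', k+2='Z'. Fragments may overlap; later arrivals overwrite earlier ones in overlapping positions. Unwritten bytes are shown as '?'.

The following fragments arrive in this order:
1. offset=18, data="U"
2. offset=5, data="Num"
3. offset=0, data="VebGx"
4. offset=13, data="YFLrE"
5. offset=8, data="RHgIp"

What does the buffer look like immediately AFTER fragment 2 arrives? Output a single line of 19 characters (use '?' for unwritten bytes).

Fragment 1: offset=18 data="U" -> buffer=??????????????????U
Fragment 2: offset=5 data="Num" -> buffer=?????Num??????????U

Answer: ?????Num??????????U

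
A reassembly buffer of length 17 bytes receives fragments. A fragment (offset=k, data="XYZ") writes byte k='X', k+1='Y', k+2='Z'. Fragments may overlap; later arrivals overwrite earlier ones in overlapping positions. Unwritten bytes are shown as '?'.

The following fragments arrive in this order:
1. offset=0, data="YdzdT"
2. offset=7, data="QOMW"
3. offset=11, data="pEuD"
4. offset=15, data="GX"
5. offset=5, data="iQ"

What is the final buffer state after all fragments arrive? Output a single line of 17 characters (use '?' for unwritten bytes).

Answer: YdzdTiQQOMWpEuDGX

Derivation:
Fragment 1: offset=0 data="YdzdT" -> buffer=YdzdT????????????
Fragment 2: offset=7 data="QOMW" -> buffer=YdzdT??QOMW??????
Fragment 3: offset=11 data="pEuD" -> buffer=YdzdT??QOMWpEuD??
Fragment 4: offset=15 data="GX" -> buffer=YdzdT??QOMWpEuDGX
Fragment 5: offset=5 data="iQ" -> buffer=YdzdTiQQOMWpEuDGX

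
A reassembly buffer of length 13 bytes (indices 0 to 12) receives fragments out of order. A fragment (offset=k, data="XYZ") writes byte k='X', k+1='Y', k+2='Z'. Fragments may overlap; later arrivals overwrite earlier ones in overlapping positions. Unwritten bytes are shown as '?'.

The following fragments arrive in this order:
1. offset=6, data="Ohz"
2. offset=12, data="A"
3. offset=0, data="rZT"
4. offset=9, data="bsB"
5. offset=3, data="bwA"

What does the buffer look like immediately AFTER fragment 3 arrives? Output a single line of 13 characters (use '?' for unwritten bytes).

Fragment 1: offset=6 data="Ohz" -> buffer=??????Ohz????
Fragment 2: offset=12 data="A" -> buffer=??????Ohz???A
Fragment 3: offset=0 data="rZT" -> buffer=rZT???Ohz???A

Answer: rZT???Ohz???A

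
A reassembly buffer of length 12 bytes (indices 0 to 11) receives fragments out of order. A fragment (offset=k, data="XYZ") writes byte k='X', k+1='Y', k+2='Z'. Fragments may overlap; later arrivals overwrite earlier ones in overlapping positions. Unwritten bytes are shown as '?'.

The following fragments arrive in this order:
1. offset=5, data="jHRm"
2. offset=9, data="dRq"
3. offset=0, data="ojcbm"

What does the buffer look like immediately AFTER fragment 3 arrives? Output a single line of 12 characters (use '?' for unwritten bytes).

Answer: ojcbmjHRmdRq

Derivation:
Fragment 1: offset=5 data="jHRm" -> buffer=?????jHRm???
Fragment 2: offset=9 data="dRq" -> buffer=?????jHRmdRq
Fragment 3: offset=0 data="ojcbm" -> buffer=ojcbmjHRmdRq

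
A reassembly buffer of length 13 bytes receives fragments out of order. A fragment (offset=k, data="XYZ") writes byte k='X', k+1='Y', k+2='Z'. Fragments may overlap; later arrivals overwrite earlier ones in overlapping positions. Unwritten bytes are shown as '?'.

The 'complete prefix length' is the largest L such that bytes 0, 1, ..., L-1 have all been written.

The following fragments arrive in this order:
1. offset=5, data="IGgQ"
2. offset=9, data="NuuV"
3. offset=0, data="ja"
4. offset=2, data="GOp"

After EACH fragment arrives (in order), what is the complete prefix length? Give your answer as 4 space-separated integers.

Fragment 1: offset=5 data="IGgQ" -> buffer=?????IGgQ???? -> prefix_len=0
Fragment 2: offset=9 data="NuuV" -> buffer=?????IGgQNuuV -> prefix_len=0
Fragment 3: offset=0 data="ja" -> buffer=ja???IGgQNuuV -> prefix_len=2
Fragment 4: offset=2 data="GOp" -> buffer=jaGOpIGgQNuuV -> prefix_len=13

Answer: 0 0 2 13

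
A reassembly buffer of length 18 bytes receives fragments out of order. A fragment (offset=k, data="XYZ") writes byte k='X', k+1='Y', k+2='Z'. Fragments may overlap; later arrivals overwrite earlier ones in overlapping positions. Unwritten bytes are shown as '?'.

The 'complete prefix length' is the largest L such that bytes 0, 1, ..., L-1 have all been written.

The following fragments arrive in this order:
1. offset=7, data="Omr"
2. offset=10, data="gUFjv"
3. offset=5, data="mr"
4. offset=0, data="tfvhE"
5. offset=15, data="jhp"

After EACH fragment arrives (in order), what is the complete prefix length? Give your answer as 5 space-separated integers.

Fragment 1: offset=7 data="Omr" -> buffer=???????Omr???????? -> prefix_len=0
Fragment 2: offset=10 data="gUFjv" -> buffer=???????OmrgUFjv??? -> prefix_len=0
Fragment 3: offset=5 data="mr" -> buffer=?????mrOmrgUFjv??? -> prefix_len=0
Fragment 4: offset=0 data="tfvhE" -> buffer=tfvhEmrOmrgUFjv??? -> prefix_len=15
Fragment 5: offset=15 data="jhp" -> buffer=tfvhEmrOmrgUFjvjhp -> prefix_len=18

Answer: 0 0 0 15 18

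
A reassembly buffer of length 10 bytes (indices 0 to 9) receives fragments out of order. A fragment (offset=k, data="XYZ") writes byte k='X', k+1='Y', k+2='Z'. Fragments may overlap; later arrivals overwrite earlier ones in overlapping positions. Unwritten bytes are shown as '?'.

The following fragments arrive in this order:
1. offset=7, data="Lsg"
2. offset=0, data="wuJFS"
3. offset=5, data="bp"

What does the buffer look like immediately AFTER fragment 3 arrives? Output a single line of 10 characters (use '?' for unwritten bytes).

Answer: wuJFSbpLsg

Derivation:
Fragment 1: offset=7 data="Lsg" -> buffer=???????Lsg
Fragment 2: offset=0 data="wuJFS" -> buffer=wuJFS??Lsg
Fragment 3: offset=5 data="bp" -> buffer=wuJFSbpLsg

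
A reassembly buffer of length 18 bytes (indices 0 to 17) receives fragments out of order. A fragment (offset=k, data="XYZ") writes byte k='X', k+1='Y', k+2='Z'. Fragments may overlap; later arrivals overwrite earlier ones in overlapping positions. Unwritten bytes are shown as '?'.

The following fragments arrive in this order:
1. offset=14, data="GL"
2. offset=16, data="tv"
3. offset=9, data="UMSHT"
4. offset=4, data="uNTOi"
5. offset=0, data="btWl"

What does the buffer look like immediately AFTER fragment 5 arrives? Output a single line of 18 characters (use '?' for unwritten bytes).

Answer: btWluNTOiUMSHTGLtv

Derivation:
Fragment 1: offset=14 data="GL" -> buffer=??????????????GL??
Fragment 2: offset=16 data="tv" -> buffer=??????????????GLtv
Fragment 3: offset=9 data="UMSHT" -> buffer=?????????UMSHTGLtv
Fragment 4: offset=4 data="uNTOi" -> buffer=????uNTOiUMSHTGLtv
Fragment 5: offset=0 data="btWl" -> buffer=btWluNTOiUMSHTGLtv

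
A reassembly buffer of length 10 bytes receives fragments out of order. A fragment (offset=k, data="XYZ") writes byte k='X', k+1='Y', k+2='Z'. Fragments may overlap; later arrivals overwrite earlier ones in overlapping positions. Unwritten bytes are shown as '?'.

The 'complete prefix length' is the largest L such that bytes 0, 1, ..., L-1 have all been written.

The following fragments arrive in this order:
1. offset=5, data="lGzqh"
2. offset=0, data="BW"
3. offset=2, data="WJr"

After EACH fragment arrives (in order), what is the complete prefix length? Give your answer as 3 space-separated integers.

Answer: 0 2 10

Derivation:
Fragment 1: offset=5 data="lGzqh" -> buffer=?????lGzqh -> prefix_len=0
Fragment 2: offset=0 data="BW" -> buffer=BW???lGzqh -> prefix_len=2
Fragment 3: offset=2 data="WJr" -> buffer=BWWJrlGzqh -> prefix_len=10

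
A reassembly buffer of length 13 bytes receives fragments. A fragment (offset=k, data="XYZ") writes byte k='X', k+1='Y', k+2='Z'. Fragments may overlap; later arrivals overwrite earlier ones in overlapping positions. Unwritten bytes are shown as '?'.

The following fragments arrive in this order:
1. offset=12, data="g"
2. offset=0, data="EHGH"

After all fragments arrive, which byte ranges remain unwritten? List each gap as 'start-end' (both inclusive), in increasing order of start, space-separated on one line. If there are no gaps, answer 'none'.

Fragment 1: offset=12 len=1
Fragment 2: offset=0 len=4
Gaps: 4-11

Answer: 4-11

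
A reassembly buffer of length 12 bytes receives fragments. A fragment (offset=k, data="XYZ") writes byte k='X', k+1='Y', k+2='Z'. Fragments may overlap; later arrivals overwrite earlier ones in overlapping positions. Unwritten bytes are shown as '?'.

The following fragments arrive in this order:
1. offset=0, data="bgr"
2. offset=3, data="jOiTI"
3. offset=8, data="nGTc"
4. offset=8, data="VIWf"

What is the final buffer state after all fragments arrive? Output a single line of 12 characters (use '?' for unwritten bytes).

Answer: bgrjOiTIVIWf

Derivation:
Fragment 1: offset=0 data="bgr" -> buffer=bgr?????????
Fragment 2: offset=3 data="jOiTI" -> buffer=bgrjOiTI????
Fragment 3: offset=8 data="nGTc" -> buffer=bgrjOiTInGTc
Fragment 4: offset=8 data="VIWf" -> buffer=bgrjOiTIVIWf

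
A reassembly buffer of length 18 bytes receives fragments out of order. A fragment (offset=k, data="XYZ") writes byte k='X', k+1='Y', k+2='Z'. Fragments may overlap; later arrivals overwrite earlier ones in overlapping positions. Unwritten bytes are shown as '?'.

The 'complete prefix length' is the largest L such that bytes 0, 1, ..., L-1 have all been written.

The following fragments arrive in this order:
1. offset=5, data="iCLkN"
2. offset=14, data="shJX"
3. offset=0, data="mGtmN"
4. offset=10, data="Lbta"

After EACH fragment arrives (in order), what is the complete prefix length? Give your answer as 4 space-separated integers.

Answer: 0 0 10 18

Derivation:
Fragment 1: offset=5 data="iCLkN" -> buffer=?????iCLkN???????? -> prefix_len=0
Fragment 2: offset=14 data="shJX" -> buffer=?????iCLkN????shJX -> prefix_len=0
Fragment 3: offset=0 data="mGtmN" -> buffer=mGtmNiCLkN????shJX -> prefix_len=10
Fragment 4: offset=10 data="Lbta" -> buffer=mGtmNiCLkNLbtashJX -> prefix_len=18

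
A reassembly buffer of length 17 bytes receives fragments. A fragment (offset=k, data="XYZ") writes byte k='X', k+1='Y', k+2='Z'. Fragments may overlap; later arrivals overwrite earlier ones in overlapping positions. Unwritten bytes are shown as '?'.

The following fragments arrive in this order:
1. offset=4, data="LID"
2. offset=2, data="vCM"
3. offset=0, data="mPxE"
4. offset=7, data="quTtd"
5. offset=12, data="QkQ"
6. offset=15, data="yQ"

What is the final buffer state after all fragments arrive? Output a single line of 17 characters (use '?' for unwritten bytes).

Fragment 1: offset=4 data="LID" -> buffer=????LID??????????
Fragment 2: offset=2 data="vCM" -> buffer=??vCMID??????????
Fragment 3: offset=0 data="mPxE" -> buffer=mPxEMID??????????
Fragment 4: offset=7 data="quTtd" -> buffer=mPxEMIDquTtd?????
Fragment 5: offset=12 data="QkQ" -> buffer=mPxEMIDquTtdQkQ??
Fragment 6: offset=15 data="yQ" -> buffer=mPxEMIDquTtdQkQyQ

Answer: mPxEMIDquTtdQkQyQ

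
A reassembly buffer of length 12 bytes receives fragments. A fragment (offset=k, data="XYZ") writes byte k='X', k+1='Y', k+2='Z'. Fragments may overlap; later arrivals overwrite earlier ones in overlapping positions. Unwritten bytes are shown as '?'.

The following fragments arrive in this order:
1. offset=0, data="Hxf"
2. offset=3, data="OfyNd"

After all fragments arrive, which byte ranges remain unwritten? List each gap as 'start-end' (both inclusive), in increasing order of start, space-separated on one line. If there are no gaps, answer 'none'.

Fragment 1: offset=0 len=3
Fragment 2: offset=3 len=5
Gaps: 8-11

Answer: 8-11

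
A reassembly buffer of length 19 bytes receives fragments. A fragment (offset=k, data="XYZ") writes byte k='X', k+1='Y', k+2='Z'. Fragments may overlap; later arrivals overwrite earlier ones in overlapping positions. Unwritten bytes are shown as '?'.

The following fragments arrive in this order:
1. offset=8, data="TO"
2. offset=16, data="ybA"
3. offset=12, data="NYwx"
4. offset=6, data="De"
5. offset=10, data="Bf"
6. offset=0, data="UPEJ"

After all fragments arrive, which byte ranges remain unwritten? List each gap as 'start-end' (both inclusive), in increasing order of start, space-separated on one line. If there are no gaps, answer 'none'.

Fragment 1: offset=8 len=2
Fragment 2: offset=16 len=3
Fragment 3: offset=12 len=4
Fragment 4: offset=6 len=2
Fragment 5: offset=10 len=2
Fragment 6: offset=0 len=4
Gaps: 4-5

Answer: 4-5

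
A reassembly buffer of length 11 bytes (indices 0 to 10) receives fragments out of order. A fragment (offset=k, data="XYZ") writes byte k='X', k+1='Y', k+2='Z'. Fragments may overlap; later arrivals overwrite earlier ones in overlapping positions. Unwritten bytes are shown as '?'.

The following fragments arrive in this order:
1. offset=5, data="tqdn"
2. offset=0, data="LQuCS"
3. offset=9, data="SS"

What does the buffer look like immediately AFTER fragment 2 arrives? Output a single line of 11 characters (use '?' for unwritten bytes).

Answer: LQuCStqdn??

Derivation:
Fragment 1: offset=5 data="tqdn" -> buffer=?????tqdn??
Fragment 2: offset=0 data="LQuCS" -> buffer=LQuCStqdn??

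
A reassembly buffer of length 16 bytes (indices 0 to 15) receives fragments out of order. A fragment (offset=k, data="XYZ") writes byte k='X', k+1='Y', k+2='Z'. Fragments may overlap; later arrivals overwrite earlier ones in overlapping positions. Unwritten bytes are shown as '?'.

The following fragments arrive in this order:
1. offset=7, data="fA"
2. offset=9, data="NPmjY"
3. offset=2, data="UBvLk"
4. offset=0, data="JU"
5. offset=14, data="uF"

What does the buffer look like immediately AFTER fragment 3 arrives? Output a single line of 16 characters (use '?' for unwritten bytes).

Answer: ??UBvLkfANPmjY??

Derivation:
Fragment 1: offset=7 data="fA" -> buffer=???????fA???????
Fragment 2: offset=9 data="NPmjY" -> buffer=???????fANPmjY??
Fragment 3: offset=2 data="UBvLk" -> buffer=??UBvLkfANPmjY??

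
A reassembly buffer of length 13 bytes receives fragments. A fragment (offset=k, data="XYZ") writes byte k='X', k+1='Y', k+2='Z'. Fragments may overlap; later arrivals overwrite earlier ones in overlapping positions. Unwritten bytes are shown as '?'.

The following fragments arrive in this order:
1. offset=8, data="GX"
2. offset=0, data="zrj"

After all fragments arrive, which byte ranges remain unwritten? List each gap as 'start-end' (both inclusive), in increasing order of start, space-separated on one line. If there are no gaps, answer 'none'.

Fragment 1: offset=8 len=2
Fragment 2: offset=0 len=3
Gaps: 3-7 10-12

Answer: 3-7 10-12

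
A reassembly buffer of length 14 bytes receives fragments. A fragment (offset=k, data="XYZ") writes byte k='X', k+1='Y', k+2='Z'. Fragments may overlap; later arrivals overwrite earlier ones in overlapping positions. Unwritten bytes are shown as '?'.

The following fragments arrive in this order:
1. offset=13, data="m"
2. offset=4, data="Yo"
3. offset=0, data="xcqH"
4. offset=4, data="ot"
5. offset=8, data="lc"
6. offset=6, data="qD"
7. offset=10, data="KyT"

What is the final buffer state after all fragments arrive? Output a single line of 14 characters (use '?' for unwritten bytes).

Fragment 1: offset=13 data="m" -> buffer=?????????????m
Fragment 2: offset=4 data="Yo" -> buffer=????Yo???????m
Fragment 3: offset=0 data="xcqH" -> buffer=xcqHYo???????m
Fragment 4: offset=4 data="ot" -> buffer=xcqHot???????m
Fragment 5: offset=8 data="lc" -> buffer=xcqHot??lc???m
Fragment 6: offset=6 data="qD" -> buffer=xcqHotqDlc???m
Fragment 7: offset=10 data="KyT" -> buffer=xcqHotqDlcKyTm

Answer: xcqHotqDlcKyTm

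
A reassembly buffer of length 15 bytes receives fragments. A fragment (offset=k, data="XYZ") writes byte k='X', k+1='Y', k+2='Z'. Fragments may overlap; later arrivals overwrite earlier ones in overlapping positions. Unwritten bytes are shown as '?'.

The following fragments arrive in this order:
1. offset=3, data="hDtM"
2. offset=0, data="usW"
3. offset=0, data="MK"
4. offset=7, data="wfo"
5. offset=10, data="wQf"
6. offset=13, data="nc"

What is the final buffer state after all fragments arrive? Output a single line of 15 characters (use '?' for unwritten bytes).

Fragment 1: offset=3 data="hDtM" -> buffer=???hDtM????????
Fragment 2: offset=0 data="usW" -> buffer=usWhDtM????????
Fragment 3: offset=0 data="MK" -> buffer=MKWhDtM????????
Fragment 4: offset=7 data="wfo" -> buffer=MKWhDtMwfo?????
Fragment 5: offset=10 data="wQf" -> buffer=MKWhDtMwfowQf??
Fragment 6: offset=13 data="nc" -> buffer=MKWhDtMwfowQfnc

Answer: MKWhDtMwfowQfnc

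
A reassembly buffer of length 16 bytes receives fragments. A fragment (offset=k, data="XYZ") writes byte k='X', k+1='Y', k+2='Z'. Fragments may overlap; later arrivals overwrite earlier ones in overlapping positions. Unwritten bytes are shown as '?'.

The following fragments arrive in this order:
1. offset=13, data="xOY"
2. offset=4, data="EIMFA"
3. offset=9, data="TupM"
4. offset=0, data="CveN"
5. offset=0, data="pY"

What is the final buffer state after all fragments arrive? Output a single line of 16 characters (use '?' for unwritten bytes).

Answer: pYeNEIMFATupMxOY

Derivation:
Fragment 1: offset=13 data="xOY" -> buffer=?????????????xOY
Fragment 2: offset=4 data="EIMFA" -> buffer=????EIMFA????xOY
Fragment 3: offset=9 data="TupM" -> buffer=????EIMFATupMxOY
Fragment 4: offset=0 data="CveN" -> buffer=CveNEIMFATupMxOY
Fragment 5: offset=0 data="pY" -> buffer=pYeNEIMFATupMxOY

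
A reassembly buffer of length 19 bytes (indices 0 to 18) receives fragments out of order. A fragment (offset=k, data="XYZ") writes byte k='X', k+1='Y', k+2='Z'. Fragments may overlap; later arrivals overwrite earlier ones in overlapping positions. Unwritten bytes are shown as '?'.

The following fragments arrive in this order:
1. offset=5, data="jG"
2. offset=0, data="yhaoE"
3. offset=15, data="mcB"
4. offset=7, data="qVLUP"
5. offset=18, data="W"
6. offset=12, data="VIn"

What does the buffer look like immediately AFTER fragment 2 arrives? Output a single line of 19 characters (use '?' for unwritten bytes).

Fragment 1: offset=5 data="jG" -> buffer=?????jG????????????
Fragment 2: offset=0 data="yhaoE" -> buffer=yhaoEjG????????????

Answer: yhaoEjG????????????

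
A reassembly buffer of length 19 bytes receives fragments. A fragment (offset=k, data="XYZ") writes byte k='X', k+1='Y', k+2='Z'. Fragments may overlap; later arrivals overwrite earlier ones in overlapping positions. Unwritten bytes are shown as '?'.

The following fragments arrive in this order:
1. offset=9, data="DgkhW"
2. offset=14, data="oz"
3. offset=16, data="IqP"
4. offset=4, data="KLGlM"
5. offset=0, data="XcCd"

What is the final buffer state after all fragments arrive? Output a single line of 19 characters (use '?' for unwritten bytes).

Fragment 1: offset=9 data="DgkhW" -> buffer=?????????DgkhW?????
Fragment 2: offset=14 data="oz" -> buffer=?????????DgkhWoz???
Fragment 3: offset=16 data="IqP" -> buffer=?????????DgkhWozIqP
Fragment 4: offset=4 data="KLGlM" -> buffer=????KLGlMDgkhWozIqP
Fragment 5: offset=0 data="XcCd" -> buffer=XcCdKLGlMDgkhWozIqP

Answer: XcCdKLGlMDgkhWozIqP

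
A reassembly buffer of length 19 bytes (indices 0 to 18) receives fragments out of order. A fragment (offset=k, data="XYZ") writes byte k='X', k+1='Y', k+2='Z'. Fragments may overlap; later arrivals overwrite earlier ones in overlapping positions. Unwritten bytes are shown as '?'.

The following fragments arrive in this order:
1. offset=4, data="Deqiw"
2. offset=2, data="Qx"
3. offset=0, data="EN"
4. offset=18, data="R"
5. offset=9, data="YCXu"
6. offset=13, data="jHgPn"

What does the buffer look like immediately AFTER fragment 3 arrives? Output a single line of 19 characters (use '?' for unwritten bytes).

Fragment 1: offset=4 data="Deqiw" -> buffer=????Deqiw??????????
Fragment 2: offset=2 data="Qx" -> buffer=??QxDeqiw??????????
Fragment 3: offset=0 data="EN" -> buffer=ENQxDeqiw??????????

Answer: ENQxDeqiw??????????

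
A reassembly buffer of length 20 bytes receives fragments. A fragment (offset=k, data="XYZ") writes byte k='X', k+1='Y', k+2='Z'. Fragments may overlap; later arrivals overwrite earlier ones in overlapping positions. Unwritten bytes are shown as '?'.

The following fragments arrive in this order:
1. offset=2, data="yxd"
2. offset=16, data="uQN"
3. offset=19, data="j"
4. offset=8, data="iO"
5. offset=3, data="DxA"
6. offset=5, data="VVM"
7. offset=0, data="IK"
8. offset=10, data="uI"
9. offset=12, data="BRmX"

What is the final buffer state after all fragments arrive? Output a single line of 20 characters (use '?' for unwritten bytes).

Fragment 1: offset=2 data="yxd" -> buffer=??yxd???????????????
Fragment 2: offset=16 data="uQN" -> buffer=??yxd???????????uQN?
Fragment 3: offset=19 data="j" -> buffer=??yxd???????????uQNj
Fragment 4: offset=8 data="iO" -> buffer=??yxd???iO??????uQNj
Fragment 5: offset=3 data="DxA" -> buffer=??yDxA??iO??????uQNj
Fragment 6: offset=5 data="VVM" -> buffer=??yDxVVMiO??????uQNj
Fragment 7: offset=0 data="IK" -> buffer=IKyDxVVMiO??????uQNj
Fragment 8: offset=10 data="uI" -> buffer=IKyDxVVMiOuI????uQNj
Fragment 9: offset=12 data="BRmX" -> buffer=IKyDxVVMiOuIBRmXuQNj

Answer: IKyDxVVMiOuIBRmXuQNj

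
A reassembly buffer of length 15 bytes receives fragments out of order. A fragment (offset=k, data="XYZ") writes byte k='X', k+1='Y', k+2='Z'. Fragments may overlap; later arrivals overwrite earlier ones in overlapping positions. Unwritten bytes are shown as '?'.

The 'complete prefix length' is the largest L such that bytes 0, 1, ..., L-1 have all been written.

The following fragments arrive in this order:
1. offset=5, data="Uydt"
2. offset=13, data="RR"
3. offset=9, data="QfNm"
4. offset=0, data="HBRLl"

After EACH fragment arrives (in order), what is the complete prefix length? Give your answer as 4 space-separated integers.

Answer: 0 0 0 15

Derivation:
Fragment 1: offset=5 data="Uydt" -> buffer=?????Uydt?????? -> prefix_len=0
Fragment 2: offset=13 data="RR" -> buffer=?????Uydt????RR -> prefix_len=0
Fragment 3: offset=9 data="QfNm" -> buffer=?????UydtQfNmRR -> prefix_len=0
Fragment 4: offset=0 data="HBRLl" -> buffer=HBRLlUydtQfNmRR -> prefix_len=15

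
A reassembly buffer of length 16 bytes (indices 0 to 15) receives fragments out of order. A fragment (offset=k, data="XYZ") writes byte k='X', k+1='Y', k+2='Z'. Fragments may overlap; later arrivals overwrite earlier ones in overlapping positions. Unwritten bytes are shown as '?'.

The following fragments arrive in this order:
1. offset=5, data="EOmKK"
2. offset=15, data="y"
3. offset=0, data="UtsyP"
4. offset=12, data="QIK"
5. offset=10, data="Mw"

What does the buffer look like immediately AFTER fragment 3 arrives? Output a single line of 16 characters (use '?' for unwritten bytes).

Fragment 1: offset=5 data="EOmKK" -> buffer=?????EOmKK??????
Fragment 2: offset=15 data="y" -> buffer=?????EOmKK?????y
Fragment 3: offset=0 data="UtsyP" -> buffer=UtsyPEOmKK?????y

Answer: UtsyPEOmKK?????y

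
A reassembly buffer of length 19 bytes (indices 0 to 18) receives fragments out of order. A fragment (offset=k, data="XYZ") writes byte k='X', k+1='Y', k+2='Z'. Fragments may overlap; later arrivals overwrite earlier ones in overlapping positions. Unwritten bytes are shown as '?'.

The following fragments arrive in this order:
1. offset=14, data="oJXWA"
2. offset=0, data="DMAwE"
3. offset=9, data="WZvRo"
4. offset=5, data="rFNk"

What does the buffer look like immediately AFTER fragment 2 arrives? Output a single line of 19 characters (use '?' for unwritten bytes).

Answer: DMAwE?????????oJXWA

Derivation:
Fragment 1: offset=14 data="oJXWA" -> buffer=??????????????oJXWA
Fragment 2: offset=0 data="DMAwE" -> buffer=DMAwE?????????oJXWA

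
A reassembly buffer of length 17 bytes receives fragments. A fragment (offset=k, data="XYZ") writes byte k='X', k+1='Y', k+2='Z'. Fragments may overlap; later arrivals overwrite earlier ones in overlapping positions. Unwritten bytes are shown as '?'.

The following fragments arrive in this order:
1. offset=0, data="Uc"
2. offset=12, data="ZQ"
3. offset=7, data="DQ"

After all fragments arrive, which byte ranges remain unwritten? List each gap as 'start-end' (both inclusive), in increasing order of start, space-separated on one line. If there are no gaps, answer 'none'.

Answer: 2-6 9-11 14-16

Derivation:
Fragment 1: offset=0 len=2
Fragment 2: offset=12 len=2
Fragment 3: offset=7 len=2
Gaps: 2-6 9-11 14-16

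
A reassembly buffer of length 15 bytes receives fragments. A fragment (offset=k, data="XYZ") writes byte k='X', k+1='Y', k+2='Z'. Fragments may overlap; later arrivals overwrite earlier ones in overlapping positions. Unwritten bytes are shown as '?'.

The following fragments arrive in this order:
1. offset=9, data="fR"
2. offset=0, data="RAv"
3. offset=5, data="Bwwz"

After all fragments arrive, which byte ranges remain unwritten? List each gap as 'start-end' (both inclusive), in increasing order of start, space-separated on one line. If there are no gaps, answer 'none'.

Answer: 3-4 11-14

Derivation:
Fragment 1: offset=9 len=2
Fragment 2: offset=0 len=3
Fragment 3: offset=5 len=4
Gaps: 3-4 11-14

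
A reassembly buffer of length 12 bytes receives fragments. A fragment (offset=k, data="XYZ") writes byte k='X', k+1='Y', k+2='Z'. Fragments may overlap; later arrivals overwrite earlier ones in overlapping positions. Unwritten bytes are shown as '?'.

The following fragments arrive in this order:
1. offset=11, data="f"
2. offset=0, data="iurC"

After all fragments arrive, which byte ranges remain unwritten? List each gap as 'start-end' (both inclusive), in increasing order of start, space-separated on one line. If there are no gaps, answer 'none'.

Fragment 1: offset=11 len=1
Fragment 2: offset=0 len=4
Gaps: 4-10

Answer: 4-10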